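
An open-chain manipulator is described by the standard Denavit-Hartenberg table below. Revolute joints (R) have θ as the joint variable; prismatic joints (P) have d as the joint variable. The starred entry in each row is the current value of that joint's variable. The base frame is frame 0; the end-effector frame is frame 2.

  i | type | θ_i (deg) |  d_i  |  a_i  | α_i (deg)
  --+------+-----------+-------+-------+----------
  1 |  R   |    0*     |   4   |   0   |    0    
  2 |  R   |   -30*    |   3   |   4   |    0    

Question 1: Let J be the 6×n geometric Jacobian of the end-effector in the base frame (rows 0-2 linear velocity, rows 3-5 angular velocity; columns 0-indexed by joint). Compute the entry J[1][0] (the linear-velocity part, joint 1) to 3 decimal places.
axis z_0 = ẑ; lever o_n−o_0 = (3.4641,-2.0000,7.0000)
cross product → J_v[:, 0] = (2.0000,3.4641,-0.0000)
J_ω[:, 0] = z_0
entry J[1][0] = 3.4641

3.464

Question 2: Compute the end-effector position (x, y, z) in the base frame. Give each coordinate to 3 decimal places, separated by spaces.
after link 1: o_1 = (0.0000, 0.0000, 4.0000)
after link 2: o_2 = (3.4641, -2.0000, 7.0000)

3.464 -2.000 7.000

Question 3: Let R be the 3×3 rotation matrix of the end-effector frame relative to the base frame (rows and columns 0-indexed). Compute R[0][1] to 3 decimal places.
End-effector y-axis (col 1 of R) = (0.5000,0.8660,0.0000)
R[0][1] = 0.5000

0.500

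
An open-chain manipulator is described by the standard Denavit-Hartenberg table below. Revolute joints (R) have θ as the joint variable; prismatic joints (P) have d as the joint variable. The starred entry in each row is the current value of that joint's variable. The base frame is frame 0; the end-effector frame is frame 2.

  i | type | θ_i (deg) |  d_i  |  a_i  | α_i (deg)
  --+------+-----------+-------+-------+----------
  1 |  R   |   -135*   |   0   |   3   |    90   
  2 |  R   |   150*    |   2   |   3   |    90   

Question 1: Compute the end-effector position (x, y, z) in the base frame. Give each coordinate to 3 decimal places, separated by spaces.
-1.698 1.130 1.500

after link 1: o_1 = (-2.1213, -2.1213, 0.0000)
after link 2: o_2 = (-1.6984, 1.1300, 1.5000)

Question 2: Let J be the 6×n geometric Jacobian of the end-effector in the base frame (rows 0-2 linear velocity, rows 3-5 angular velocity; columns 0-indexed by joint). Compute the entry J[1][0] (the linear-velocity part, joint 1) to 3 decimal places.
axis z_0 = ẑ; lever o_n−o_0 = (-1.6984,1.1300,1.5000)
cross product → J_v[:, 0] = (-1.1300,-1.6984,0.0000)
J_ω[:, 0] = z_0
entry J[1][0] = -1.6984

-1.698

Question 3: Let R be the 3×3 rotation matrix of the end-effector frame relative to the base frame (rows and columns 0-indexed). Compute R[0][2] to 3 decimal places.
-0.354

End-effector z-axis (col 2 of R) = (-0.3536,-0.3536,0.8660)
R[0][2] = -0.3536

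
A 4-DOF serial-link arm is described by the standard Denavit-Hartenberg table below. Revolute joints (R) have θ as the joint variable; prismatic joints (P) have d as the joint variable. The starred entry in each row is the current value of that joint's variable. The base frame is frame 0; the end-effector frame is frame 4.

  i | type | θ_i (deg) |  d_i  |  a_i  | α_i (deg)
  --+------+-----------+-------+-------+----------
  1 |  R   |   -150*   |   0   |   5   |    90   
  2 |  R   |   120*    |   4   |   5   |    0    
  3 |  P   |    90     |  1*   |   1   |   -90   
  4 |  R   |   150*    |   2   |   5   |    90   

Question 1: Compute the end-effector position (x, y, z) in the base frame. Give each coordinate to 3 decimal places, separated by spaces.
-6.779 -1.027 4.263

after link 1: o_1 = (-4.3301, -2.5000, 0.0000)
after link 2: o_2 = (-4.1651, 2.2141, 4.3301)
after link 3: o_3 = (-3.9151, 3.5131, 3.8301)
after link 4: o_4 = (-6.7787, -1.0269, 4.2631)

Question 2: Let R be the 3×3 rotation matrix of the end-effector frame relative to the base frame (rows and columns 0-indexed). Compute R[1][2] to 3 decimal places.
-0.533

End-effector z-axis (col 2 of R) = (0.8080,-0.5335,-0.2500)
R[1][2] = -0.5335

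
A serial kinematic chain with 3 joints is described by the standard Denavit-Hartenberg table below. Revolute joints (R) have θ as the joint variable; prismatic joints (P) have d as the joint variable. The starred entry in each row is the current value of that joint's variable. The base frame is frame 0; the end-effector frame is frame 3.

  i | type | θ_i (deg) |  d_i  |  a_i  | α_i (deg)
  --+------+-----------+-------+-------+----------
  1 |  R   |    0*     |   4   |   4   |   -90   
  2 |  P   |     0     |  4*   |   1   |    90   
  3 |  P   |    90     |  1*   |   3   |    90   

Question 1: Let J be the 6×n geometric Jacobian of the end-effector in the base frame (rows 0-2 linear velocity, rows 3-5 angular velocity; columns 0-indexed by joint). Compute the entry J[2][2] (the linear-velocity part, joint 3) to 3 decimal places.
1.000

prismatic axis z_2 = (0.0000,0.0000,1.0000)
J_v[:, 2] = z_2; J_ω[:, 2] = (0,0,0)
entry J[2][2] = 1.0000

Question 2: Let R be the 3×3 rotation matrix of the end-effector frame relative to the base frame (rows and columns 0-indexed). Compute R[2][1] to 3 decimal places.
1.000

End-effector y-axis (col 1 of R) = (-0.0000,0.0000,1.0000)
R[2][1] = 1.0000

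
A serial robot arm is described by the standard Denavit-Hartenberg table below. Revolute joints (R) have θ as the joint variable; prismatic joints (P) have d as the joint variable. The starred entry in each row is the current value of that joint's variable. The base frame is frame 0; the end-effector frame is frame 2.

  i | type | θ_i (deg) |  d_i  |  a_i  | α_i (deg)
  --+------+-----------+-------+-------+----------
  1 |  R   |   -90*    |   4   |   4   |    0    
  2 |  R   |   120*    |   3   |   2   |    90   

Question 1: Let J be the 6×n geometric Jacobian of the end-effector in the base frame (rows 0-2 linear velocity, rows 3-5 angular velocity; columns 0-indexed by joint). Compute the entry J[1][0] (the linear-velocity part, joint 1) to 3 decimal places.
axis z_0 = ẑ; lever o_n−o_0 = (1.7321,-3.0000,7.0000)
cross product → J_v[:, 0] = (3.0000,1.7321,-0.0000)
J_ω[:, 0] = z_0
entry J[1][0] = 1.7321

1.732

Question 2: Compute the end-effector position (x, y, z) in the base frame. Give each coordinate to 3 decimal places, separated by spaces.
after link 1: o_1 = (0.0000, -4.0000, 4.0000)
after link 2: o_2 = (1.7321, -3.0000, 7.0000)

1.732 -3.000 7.000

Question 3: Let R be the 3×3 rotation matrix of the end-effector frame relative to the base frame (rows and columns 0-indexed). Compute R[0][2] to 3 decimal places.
0.500

End-effector z-axis (col 2 of R) = (0.5000,-0.8660,0.0000)
R[0][2] = 0.5000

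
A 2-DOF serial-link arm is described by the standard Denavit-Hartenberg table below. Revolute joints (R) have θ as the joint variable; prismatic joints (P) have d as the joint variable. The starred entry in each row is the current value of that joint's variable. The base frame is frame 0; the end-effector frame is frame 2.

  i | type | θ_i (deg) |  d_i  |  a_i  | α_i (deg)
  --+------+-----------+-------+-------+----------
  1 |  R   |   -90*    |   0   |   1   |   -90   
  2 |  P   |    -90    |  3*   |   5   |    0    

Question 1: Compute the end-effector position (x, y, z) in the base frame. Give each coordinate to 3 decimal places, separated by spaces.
3.000 -1.000 5.000

after link 1: o_1 = (0.0000, -1.0000, 0.0000)
after link 2: o_2 = (3.0000, -1.0000, 5.0000)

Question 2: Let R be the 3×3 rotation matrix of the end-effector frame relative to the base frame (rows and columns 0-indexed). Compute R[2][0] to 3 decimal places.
End-effector x-axis (col 0 of R) = (-0.0000,-0.0000,1.0000)
R[2][0] = 1.0000

1.000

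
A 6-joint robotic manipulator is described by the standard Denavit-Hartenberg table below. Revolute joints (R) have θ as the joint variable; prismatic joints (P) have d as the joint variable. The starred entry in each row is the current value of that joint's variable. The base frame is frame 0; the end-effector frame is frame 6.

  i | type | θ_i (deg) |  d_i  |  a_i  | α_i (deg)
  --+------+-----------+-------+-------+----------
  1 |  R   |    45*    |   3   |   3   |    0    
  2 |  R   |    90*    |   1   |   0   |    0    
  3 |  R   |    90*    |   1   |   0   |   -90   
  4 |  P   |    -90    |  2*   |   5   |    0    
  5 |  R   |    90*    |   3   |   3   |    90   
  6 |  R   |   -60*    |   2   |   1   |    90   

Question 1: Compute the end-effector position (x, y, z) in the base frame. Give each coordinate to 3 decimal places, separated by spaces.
2.570 -3.277 12.000

after link 1: o_1 = (2.1213, 2.1213, 3.0000)
after link 2: o_2 = (2.1213, 2.1213, 4.0000)
after link 3: o_3 = (2.1213, 2.1213, 5.0000)
after link 4: o_4 = (3.5355, 0.7071, 10.0000)
after link 5: o_5 = (3.5355, -3.5355, 10.0000)
after link 6: o_6 = (2.5696, -3.2767, 12.0000)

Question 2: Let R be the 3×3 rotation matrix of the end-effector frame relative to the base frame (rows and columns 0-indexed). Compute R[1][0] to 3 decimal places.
End-effector x-axis (col 0 of R) = (-0.9659,0.2588,0.0000)
R[1][0] = 0.2588

0.259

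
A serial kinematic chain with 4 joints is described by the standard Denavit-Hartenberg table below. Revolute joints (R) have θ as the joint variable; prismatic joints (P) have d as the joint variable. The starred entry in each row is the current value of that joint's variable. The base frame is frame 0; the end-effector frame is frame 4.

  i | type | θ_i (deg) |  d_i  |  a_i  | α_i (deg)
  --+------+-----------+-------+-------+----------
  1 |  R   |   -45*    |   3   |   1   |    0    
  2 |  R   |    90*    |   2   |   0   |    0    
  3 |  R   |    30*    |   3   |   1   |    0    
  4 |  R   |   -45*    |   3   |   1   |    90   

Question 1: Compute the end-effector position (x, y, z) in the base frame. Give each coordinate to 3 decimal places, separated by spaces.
after link 1: o_1 = (0.7071, -0.7071, 3.0000)
after link 2: o_2 = (0.7071, -0.7071, 5.0000)
after link 3: o_3 = (0.9659, 0.2588, 8.0000)
after link 4: o_4 = (1.8320, 0.7588, 11.0000)

1.832 0.759 11.000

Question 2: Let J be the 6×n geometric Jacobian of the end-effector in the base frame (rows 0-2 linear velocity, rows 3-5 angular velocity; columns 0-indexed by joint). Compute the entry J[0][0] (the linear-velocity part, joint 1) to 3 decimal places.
axis z_0 = ẑ; lever o_n−o_0 = (1.8320,0.7588,11.0000)
cross product → J_v[:, 0] = (-0.7588,1.8320,0.0000)
J_ω[:, 0] = z_0
entry J[0][0] = -0.7588

-0.759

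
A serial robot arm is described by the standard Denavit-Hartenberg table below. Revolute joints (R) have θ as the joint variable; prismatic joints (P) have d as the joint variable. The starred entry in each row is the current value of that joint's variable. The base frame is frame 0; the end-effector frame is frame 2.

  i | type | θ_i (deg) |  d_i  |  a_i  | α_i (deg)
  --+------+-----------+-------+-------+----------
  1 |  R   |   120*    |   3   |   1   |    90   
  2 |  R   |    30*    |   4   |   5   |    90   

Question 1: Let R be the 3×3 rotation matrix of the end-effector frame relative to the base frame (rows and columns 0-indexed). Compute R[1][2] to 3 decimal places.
End-effector z-axis (col 2 of R) = (-0.2500,0.4330,-0.8660)
R[1][2] = 0.4330

0.433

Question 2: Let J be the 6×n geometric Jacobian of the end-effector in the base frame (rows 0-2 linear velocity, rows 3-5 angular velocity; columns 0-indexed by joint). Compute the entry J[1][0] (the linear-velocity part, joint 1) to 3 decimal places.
axis z_0 = ẑ; lever o_n−o_0 = (0.7990,6.6160,5.5000)
cross product → J_v[:, 0] = (-6.6160,0.7990,0.0000)
J_ω[:, 0] = z_0
entry J[1][0] = 0.7990

0.799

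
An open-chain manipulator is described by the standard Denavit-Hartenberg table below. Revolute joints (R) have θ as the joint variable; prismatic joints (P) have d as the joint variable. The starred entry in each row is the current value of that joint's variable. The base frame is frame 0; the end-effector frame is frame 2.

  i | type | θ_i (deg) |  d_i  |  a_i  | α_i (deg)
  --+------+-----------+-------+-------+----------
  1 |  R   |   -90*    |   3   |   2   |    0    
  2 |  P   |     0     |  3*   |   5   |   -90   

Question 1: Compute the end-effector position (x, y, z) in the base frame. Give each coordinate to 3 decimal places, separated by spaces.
0.000 -7.000 6.000

after link 1: o_1 = (0.0000, -2.0000, 3.0000)
after link 2: o_2 = (0.0000, -7.0000, 6.0000)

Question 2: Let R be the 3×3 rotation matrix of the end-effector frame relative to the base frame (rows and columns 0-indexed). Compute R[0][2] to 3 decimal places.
1.000

End-effector z-axis (col 2 of R) = (1.0000,0.0000,0.0000)
R[0][2] = 1.0000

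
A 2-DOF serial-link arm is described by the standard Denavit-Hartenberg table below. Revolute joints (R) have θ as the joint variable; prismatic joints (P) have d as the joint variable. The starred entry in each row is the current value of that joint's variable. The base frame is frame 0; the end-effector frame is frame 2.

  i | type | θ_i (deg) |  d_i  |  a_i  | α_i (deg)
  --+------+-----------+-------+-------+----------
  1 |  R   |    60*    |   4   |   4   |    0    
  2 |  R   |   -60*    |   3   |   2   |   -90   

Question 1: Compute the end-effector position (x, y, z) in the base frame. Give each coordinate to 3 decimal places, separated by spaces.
4.000 3.464 7.000

after link 1: o_1 = (2.0000, 3.4641, 4.0000)
after link 2: o_2 = (4.0000, 3.4641, 7.0000)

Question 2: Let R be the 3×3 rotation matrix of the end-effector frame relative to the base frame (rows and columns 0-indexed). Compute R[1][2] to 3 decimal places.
1.000

End-effector z-axis (col 2 of R) = (0.0000,1.0000,0.0000)
R[1][2] = 1.0000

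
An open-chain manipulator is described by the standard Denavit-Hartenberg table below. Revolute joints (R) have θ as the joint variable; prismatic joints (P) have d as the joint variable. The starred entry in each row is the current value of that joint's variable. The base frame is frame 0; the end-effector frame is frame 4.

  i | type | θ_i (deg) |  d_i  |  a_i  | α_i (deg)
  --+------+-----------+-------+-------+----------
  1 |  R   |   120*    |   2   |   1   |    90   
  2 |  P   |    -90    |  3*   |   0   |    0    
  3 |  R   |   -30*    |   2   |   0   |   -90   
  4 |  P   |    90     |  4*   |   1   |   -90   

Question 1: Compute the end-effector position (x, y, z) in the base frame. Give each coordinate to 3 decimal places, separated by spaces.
after link 1: o_1 = (-0.5000, 0.8660, 2.0000)
after link 2: o_2 = (2.0981, 2.3660, 2.0000)
after link 3: o_3 = (3.8301, 3.3660, 2.0000)
after link 4: o_4 = (1.2321, 5.8660, 0.0000)

1.232 5.866 0.000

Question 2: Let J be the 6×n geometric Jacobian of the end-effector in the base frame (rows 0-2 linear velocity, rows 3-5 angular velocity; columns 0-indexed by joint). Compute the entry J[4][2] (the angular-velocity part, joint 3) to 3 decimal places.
0.500

axis z_2 = (0.8660,0.5000,0.0000); lever o_n−o_2 = (-0.8660,3.5000,-2.0000)
cross product → J_v[:, 2] = (-1.0000,1.7321,3.4641)
J_ω[:, 2] = z_2
entry J[4][2] = 0.5000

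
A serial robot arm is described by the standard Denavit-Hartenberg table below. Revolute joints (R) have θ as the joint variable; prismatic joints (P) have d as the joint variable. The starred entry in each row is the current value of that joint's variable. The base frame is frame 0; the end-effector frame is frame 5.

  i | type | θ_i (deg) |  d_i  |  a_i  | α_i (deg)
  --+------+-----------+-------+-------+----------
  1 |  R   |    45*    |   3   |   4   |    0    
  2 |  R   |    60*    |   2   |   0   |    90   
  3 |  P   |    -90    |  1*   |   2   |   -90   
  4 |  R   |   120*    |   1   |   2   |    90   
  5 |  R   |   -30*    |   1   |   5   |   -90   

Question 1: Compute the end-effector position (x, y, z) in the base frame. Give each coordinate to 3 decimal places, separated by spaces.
after link 1: o_1 = (2.8284, 2.8284, 3.0000)
after link 2: o_2 = (2.8284, 2.8284, 5.0000)
after link 3: o_3 = (3.7944, 3.0872, 3.0000)
after link 4: o_4 = (1.8625, 3.6049, 4.0000)
after link 5: o_5 = (-1.5956, 0.0901, 5.2990)

-1.596 0.090 5.299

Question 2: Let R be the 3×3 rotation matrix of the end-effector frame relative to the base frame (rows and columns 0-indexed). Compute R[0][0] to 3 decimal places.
End-effector x-axis (col 0 of R) = (-0.5950,-0.6771,0.4330)
R[0][0] = -0.5950

-0.595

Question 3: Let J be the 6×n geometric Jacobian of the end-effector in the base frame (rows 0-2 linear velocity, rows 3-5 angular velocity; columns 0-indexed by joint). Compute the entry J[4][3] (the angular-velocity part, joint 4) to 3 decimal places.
axis z_3 = (-0.2588,0.9659,0.0000); lever o_n−o_3 = (-5.3900,-2.9972,2.2990)
cross product → J_v[:, 3] = (2.2207,0.5950,5.9821)
J_ω[:, 3] = z_3
entry J[4][3] = 0.9659

0.966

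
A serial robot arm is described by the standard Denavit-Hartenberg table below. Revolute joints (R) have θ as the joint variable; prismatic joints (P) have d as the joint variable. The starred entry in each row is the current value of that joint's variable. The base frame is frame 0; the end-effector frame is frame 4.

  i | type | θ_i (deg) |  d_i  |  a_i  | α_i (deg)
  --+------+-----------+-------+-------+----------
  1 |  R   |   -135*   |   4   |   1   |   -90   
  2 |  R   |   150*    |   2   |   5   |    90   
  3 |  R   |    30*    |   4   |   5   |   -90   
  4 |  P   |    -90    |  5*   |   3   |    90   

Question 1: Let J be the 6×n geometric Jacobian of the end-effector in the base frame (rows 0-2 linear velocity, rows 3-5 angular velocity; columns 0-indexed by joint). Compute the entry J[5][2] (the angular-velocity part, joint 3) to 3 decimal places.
-0.866

axis z_2 = (-0.3536,-0.3536,-0.8660); lever o_n−o_2 = (3.4755,-6.1838,-6.9772)
cross product → J_v[:, 2] = (-2.8885,-5.4767,3.4151)
J_ω[:, 2] = z_2
entry J[5][2] = -0.8660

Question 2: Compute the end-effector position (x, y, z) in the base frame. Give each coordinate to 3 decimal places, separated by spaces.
7.244 -5.243 -5.477

after link 1: o_1 = (-0.7071, -0.7071, 4.0000)
after link 2: o_2 = (3.7690, 0.9405, 1.5000)
after link 3: o_3 = (6.7742, 0.4102, -4.1292)
after link 4: o_4 = (7.2444, -5.2432, -5.4772)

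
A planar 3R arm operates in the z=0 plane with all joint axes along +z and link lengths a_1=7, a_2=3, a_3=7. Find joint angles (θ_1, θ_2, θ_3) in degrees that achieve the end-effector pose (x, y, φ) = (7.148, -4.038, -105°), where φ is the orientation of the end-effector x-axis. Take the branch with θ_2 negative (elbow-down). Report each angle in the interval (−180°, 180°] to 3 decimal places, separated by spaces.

30.002 -45.008 -89.994

wrist centre = target − a_3·(cos φ, sin φ) = (8.9597, 2.7235)
cos θ_2 = (87.6942−7²−3²)/(2·7·3) = 0.7070; θ_2 = -45.0083° (elbow-down)
β = atan2(2.7235,8.9597) = 16.9076°; ψ = atan2(-2.1216,9.1210) = -13.0947°
θ_1 = β − ψ = 30.0023°
θ_3 = φ − θ_1 − θ_2 = -89.9940° (wrapped to (-180°,180°])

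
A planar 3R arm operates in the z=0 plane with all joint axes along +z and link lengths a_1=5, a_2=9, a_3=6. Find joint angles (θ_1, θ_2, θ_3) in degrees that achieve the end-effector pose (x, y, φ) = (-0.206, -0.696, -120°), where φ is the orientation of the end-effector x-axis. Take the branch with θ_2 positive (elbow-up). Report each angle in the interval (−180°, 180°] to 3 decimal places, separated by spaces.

-63.672 150.000 153.673

wrist centre = target − a_3·(cos φ, sin φ) = (2.7940, 4.5002)
cos θ_2 = (28.0578−5²−9²)/(2·5·9) = -0.8660; θ_2 = 149.9999° (elbow-up)
β = atan2(4.5002,2.7940) = 58.1652°; ψ = atan2(4.5000,-2.7942) = 121.8376°
θ_1 = β − ψ = -63.6724°
θ_3 = φ − θ_1 − θ_2 = 153.6725° (wrapped to (-180°,180°])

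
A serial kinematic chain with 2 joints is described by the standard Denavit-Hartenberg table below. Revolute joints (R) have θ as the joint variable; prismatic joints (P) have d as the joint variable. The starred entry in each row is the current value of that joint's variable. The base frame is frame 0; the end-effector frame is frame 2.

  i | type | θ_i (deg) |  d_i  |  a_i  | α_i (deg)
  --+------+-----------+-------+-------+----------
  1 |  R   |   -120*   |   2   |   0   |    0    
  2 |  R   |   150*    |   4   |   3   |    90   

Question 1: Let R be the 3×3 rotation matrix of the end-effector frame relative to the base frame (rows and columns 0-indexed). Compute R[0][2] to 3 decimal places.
End-effector z-axis (col 2 of R) = (0.5000,-0.8660,0.0000)
R[0][2] = 0.5000

0.500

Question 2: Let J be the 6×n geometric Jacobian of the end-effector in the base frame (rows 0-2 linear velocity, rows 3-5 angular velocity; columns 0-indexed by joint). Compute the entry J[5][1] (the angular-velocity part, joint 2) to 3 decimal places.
1.000

axis z_1 = (0.0000,0.0000,1.0000); lever o_n−o_1 = (2.5981,1.5000,4.0000)
cross product → J_v[:, 1] = (-1.5000,2.5981,0.0000)
J_ω[:, 1] = z_1
entry J[5][1] = 1.0000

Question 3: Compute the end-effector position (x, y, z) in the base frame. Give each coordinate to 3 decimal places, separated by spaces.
after link 1: o_1 = (0.0000, 0.0000, 2.0000)
after link 2: o_2 = (2.5981, 1.5000, 6.0000)

2.598 1.500 6.000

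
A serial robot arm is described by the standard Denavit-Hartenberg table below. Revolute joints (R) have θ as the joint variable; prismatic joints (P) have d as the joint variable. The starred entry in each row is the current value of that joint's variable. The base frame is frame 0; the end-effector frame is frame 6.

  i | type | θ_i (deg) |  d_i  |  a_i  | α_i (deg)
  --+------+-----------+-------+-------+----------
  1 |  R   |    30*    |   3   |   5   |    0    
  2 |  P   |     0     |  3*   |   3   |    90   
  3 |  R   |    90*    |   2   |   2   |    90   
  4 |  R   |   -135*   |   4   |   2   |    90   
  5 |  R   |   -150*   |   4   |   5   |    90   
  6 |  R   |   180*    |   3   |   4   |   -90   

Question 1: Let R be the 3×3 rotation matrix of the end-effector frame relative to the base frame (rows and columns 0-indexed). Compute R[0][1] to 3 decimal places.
-0.927

End-effector y-axis (col 1 of R) = (-0.9268,-0.1268,-0.3536)
R[0][1] = -0.9268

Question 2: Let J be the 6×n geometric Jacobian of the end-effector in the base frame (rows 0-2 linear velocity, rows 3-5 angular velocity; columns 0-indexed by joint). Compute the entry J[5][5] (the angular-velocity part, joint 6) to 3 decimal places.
axis z_5 = (0.9268,0.1268,0.3536); lever o_n−o_5 = (3.2876,3.5018,-1.3888)
cross product → J_v[:, 5] = (-1.4142,2.4495,2.8284)
J_ω[:, 5] = z_5
entry J[5][5] = 0.3536

0.354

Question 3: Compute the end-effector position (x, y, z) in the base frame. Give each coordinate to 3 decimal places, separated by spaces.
after link 1: o_1 = (4.3301, 2.5000, 3.0000)
after link 2: o_2 = (6.9282, 4.0000, 6.0000)
after link 3: o_3 = (7.9282, 2.2679, 8.0000)
after link 4: o_4 = (10.6852, 5.4927, 6.5858)
after link 5: o_5 = (11.4653, -0.8584, 6.8192)
after link 6: o_6 = (14.7529, 2.6434, 5.4304)

14.753 2.643 5.430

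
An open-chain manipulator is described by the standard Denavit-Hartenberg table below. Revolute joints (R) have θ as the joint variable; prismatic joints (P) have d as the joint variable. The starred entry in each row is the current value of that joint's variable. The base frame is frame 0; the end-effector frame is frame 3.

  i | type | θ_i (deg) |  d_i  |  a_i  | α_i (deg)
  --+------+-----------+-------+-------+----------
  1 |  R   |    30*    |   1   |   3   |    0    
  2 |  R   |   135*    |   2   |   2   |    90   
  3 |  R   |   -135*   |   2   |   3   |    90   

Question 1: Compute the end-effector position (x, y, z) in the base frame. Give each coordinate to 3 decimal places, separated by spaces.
after link 1: o_1 = (2.5981, 1.5000, 1.0000)
after link 2: o_2 = (0.6662, 2.0176, 3.0000)
after link 3: o_3 = (3.2329, 3.4005, 0.8787)

3.233 3.400 0.879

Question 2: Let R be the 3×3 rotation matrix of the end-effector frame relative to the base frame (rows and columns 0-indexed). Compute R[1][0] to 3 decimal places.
-0.183

End-effector x-axis (col 0 of R) = (0.6830,-0.1830,-0.7071)
R[1][0] = -0.1830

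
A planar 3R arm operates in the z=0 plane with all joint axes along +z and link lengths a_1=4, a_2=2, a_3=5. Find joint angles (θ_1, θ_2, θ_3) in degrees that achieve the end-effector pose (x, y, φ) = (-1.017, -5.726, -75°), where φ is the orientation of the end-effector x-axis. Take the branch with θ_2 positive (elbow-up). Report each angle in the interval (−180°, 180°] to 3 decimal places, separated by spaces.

wrist centre = target − a_3·(cos φ, sin φ) = (-2.3111, -0.8964)
cos θ_2 = (6.1446−4²−2²)/(2·4·2) = -0.8660; θ_2 = 149.9925° (elbow-up)
β = atan2(-0.8964,-2.3111) = -158.8009°; ψ = atan2(1.0002,2.2681) = 23.7976°
θ_1 = β − ψ = -182.5985°
θ_3 = φ − θ_1 − θ_2 = -42.3940° (wrapped to (-180°,180°])

177.401 149.992 -42.394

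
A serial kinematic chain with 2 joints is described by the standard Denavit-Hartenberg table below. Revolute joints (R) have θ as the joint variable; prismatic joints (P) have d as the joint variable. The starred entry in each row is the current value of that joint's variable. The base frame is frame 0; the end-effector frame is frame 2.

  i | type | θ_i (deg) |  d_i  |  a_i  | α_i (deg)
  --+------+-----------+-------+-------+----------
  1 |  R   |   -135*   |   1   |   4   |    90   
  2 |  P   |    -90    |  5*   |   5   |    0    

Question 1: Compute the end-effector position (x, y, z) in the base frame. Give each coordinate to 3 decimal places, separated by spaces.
-6.364 0.707 -4.000

after link 1: o_1 = (-2.8284, -2.8284, 1.0000)
after link 2: o_2 = (-6.3640, 0.7071, -4.0000)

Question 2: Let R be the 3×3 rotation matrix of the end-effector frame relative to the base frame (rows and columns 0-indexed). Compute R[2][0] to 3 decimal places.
-1.000

End-effector x-axis (col 0 of R) = (-0.0000,-0.0000,-1.0000)
R[2][0] = -1.0000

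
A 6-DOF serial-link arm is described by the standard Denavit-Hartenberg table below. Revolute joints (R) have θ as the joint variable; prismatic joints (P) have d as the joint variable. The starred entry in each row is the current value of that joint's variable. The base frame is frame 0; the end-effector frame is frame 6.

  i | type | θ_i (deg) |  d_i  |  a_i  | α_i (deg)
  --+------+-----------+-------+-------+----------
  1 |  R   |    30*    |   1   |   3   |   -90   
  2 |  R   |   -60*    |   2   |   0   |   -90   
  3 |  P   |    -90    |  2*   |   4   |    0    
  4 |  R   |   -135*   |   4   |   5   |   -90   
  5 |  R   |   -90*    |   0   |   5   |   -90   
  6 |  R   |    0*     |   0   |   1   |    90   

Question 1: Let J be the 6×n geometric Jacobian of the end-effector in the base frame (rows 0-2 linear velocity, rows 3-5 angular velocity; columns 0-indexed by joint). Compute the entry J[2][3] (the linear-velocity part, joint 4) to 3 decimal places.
axis z_3 = (0.7500,0.4330,-0.5000); lever o_n−o_3 = (7.7368,0.3844,-8.0619)
cross product → J_v[:, 3] = (-3.2987,2.1780,-3.0619)
J_ω[:, 3] = z_3
entry J[2][3] = -3.0619

-3.062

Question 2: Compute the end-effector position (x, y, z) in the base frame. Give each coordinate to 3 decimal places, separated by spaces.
after link 1: o_1 = (2.5981, 1.5000, 1.0000)
after link 2: o_2 = (1.5981, 3.2321, 1.0000)
after link 3: o_3 = (1.0981, 7.5622, 0.0000)
after link 4: o_4 = (4.3349, 5.3485, -5.0619)
after link 5: o_5 = (8.0849, 7.5135, -7.5619)
after link 6: o_6 = (8.8349, 7.9466, -8.0619)

8.835 7.947 -8.062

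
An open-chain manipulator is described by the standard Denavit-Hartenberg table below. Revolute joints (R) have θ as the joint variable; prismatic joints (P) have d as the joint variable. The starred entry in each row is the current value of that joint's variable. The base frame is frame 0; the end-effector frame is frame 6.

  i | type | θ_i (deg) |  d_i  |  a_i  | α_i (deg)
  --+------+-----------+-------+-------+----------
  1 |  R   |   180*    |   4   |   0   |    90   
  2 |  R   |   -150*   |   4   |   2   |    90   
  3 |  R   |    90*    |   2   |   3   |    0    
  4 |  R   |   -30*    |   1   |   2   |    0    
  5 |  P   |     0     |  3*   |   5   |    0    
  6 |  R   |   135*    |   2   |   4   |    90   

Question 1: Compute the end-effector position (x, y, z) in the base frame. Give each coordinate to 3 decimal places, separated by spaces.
5.417 12.027 10.110

after link 1: o_1 = (0.0000, 0.0000, 4.0000)
after link 2: o_2 = (1.7321, 4.0000, 3.0000)
after link 3: o_3 = (2.7321, 7.0000, 4.7321)
after link 4: o_4 = (4.0981, 8.7321, 5.0981)
after link 5: o_5 = (7.7631, 13.0622, 6.4462)
after link 6: o_6 = (5.4171, 12.0269, 10.1101)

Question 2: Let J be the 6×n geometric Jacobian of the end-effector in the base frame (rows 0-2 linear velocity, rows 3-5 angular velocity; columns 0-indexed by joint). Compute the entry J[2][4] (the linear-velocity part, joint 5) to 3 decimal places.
prismatic axis z_4 = (0.5000,-0.0000,0.8660)
J_v[:, 4] = z_4; J_ω[:, 4] = (0,0,0)
entry J[2][4] = 0.8660

0.866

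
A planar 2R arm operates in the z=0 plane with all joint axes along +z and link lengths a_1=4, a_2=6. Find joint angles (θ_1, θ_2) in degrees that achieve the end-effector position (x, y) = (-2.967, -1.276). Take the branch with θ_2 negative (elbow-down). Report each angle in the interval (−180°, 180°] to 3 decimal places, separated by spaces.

-44.993 -149.999

cos θ_2 = (10.4313−4²−6²)/(2·4·6) = -0.8660; θ_2 = -149.9988° (elbow-down)
β = atan2(-1.2760,-2.9670) = -156.7292°; ψ = atan2(-3.0001,-1.1961) = -111.7363°
θ_1 = β − ψ = -44.9929°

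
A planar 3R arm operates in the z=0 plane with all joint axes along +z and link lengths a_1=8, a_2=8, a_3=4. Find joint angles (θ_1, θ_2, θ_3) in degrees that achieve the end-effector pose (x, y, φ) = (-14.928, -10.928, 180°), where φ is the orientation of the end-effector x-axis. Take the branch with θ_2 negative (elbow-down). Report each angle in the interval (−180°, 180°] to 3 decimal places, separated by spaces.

wrist centre = target − a_3·(cos φ, sin φ) = (-10.9280, -10.9280)
cos θ_2 = (238.8424−8²−8²)/(2·8·8) = 0.8660; θ_2 = -30.0080° (elbow-down)
β = atan2(-10.9280,-10.9280) = -135.0000°; ψ = atan2(-4.0010,14.9276) = -15.0040°
θ_1 = β − ψ = -119.9960°
θ_3 = φ − θ_1 − θ_2 = -29.9960° (wrapped to (-180°,180°])

-119.996 -30.008 -29.996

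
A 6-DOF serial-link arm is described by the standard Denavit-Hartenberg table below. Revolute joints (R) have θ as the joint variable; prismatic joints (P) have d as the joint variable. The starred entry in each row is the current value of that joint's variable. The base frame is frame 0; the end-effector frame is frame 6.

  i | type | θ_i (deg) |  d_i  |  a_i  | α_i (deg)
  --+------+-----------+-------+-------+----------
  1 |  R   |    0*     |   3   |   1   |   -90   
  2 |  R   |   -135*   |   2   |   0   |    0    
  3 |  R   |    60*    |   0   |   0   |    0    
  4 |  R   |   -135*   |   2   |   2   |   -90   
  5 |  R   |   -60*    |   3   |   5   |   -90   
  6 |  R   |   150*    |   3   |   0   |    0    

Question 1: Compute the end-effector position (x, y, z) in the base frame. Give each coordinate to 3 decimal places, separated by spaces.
-6.647 6.830 2.049

after link 1: o_1 = (1.0000, 0.0000, 3.0000)
after link 2: o_2 = (1.0000, 2.0000, 3.0000)
after link 3: o_3 = (1.0000, 2.0000, 3.0000)
after link 4: o_4 = (-0.7321, 4.0000, 2.0000)
after link 5: o_5 = (-4.3971, 8.3301, 3.3481)
after link 6: o_6 = (-6.6471, 6.8301, 2.0490)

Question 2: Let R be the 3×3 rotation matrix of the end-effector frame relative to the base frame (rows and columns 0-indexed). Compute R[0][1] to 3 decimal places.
End-effector y-axis (col 1 of R) = (-0.2165,-0.4330,0.8750)
R[0][1] = -0.2165

-0.217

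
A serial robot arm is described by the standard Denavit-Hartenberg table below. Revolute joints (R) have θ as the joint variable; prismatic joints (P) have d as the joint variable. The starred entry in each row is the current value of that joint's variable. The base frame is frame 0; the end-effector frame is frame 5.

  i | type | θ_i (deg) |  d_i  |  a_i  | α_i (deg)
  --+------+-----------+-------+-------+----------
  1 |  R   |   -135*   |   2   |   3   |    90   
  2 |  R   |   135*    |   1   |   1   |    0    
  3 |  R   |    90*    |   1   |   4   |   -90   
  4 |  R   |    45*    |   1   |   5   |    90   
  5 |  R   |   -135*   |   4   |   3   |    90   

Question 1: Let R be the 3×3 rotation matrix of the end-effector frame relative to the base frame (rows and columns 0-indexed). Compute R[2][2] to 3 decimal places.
End-effector z-axis (col 2 of R) = (-0.9571,-0.2500,-0.1464)
R[2][2] = -0.1464

-0.146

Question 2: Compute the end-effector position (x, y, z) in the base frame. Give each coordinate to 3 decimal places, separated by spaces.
after link 1: o_1 = (-2.1213, -2.1213, 2.0000)
after link 2: o_2 = (-2.3284, -0.9142, 2.7071)
after link 3: o_3 = (-1.0355, 1.7929, -0.1213)
after link 4: o_4 = (2.7322, 0.5607, -3.3284)
after link 5: o_5 = (1.3964, 5.3462, -2.7678)

1.396 5.346 -2.768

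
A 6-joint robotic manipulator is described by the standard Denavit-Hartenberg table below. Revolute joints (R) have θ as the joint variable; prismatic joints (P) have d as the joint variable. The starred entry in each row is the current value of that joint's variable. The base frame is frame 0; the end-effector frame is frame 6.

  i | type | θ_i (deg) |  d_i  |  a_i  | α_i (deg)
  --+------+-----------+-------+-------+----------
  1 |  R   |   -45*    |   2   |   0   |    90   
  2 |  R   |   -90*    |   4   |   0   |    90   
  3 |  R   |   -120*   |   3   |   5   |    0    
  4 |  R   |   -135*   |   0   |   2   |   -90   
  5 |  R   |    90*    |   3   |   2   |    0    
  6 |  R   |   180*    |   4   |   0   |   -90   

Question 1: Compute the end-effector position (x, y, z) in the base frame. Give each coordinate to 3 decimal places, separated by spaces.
-0.559 0.856 11.779

after link 1: o_1 = (0.0000, 0.0000, 2.0000)
after link 2: o_2 = (-2.8284, -2.8284, 2.0000)
after link 3: o_3 = (-1.8879, 2.3548, 4.5000)
after link 4: o_4 = (-3.2539, 0.9887, 5.0176)
after link 5: o_5 = (-1.2907, 0.1236, 7.9154)
after link 6: o_6 = (-0.5586, 0.8556, 11.7791)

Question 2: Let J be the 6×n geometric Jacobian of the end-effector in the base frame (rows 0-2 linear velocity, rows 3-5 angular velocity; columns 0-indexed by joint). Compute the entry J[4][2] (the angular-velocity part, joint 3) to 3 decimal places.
0.707

axis z_2 = (-0.7071,0.7071,-0.0000); lever o_n−o_2 = (2.2698,3.6840,9.7791)
cross product → J_v[:, 2] = (6.9149,6.9149,-4.2100)
J_ω[:, 2] = z_2
entry J[4][2] = 0.7071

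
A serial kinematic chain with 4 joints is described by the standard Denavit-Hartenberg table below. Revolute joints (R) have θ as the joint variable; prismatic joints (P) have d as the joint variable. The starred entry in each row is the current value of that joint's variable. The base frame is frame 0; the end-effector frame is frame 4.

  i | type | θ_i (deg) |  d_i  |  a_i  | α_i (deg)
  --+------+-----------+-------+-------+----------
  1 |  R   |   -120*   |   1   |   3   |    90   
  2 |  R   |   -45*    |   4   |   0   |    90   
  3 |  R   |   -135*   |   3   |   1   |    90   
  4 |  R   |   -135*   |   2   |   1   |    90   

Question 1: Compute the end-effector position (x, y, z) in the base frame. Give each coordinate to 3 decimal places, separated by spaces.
after link 1: o_1 = (-1.5000, -2.5981, 1.0000)
after link 2: o_2 = (-4.9641, -0.5981, 1.0000)
after link 3: o_3 = (-3.0411, 1.3185, -0.6213)
after link 4: o_4 = (-4.6256, 2.4024, 0.5251)

-4.626 2.402 0.525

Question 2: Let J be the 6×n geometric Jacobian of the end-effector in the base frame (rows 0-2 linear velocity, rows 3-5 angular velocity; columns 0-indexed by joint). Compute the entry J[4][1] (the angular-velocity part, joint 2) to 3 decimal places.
axis z_1 = (-0.8660,0.5000,0.0000); lever o_n−o_1 = (-3.1256,5.0005,-0.4749)
cross product → J_v[:, 1] = (-0.2374,-0.4113,-2.7678)
J_ω[:, 1] = z_1
entry J[4][1] = 0.5000

0.500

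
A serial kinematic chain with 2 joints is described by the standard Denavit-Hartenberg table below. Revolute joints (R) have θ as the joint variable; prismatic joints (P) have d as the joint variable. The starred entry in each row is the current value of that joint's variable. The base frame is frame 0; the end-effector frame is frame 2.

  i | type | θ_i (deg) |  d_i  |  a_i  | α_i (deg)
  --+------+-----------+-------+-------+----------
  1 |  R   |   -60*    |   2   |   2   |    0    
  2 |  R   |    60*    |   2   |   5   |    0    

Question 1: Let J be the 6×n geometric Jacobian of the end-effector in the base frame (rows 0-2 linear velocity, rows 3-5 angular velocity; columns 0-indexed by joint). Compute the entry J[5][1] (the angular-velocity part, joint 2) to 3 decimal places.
axis z_1 = (0.0000,0.0000,1.0000); lever o_n−o_1 = (5.0000,0.0000,2.0000)
cross product → J_v[:, 1] = (0.0000,5.0000,0.0000)
J_ω[:, 1] = z_1
entry J[5][1] = 1.0000

1.000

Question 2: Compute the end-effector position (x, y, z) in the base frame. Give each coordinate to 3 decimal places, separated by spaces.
after link 1: o_1 = (1.0000, -1.7321, 2.0000)
after link 2: o_2 = (6.0000, -1.7321, 4.0000)

6.000 -1.732 4.000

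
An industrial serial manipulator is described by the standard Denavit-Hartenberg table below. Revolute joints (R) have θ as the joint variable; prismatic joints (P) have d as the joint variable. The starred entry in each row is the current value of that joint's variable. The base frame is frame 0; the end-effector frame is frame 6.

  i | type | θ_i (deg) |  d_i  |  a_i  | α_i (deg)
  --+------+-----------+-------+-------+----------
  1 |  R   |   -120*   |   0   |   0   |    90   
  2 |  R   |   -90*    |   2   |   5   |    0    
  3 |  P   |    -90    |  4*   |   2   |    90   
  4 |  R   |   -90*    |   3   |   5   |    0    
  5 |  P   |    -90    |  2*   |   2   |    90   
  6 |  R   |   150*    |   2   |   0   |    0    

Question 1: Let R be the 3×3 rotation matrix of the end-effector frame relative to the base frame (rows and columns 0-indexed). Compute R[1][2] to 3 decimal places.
End-effector z-axis (col 2 of R) = (-0.8660,0.5000,0.0000)
R[1][2] = 0.5000

0.500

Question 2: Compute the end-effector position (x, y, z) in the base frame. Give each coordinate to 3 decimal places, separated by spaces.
after link 1: o_1 = (0.0000, 0.0000, 0.0000)
after link 2: o_2 = (-1.7321, 1.0000, -5.0000)
after link 3: o_3 = (-4.1962, 4.7321, -5.0000)
after link 4: o_4 = (0.1340, 2.2321, -2.0000)
after link 5: o_5 = (-0.8660, 0.5000, 0.0000)
after link 6: o_6 = (-2.5981, 1.5000, 0.0000)

-2.598 1.500 0.000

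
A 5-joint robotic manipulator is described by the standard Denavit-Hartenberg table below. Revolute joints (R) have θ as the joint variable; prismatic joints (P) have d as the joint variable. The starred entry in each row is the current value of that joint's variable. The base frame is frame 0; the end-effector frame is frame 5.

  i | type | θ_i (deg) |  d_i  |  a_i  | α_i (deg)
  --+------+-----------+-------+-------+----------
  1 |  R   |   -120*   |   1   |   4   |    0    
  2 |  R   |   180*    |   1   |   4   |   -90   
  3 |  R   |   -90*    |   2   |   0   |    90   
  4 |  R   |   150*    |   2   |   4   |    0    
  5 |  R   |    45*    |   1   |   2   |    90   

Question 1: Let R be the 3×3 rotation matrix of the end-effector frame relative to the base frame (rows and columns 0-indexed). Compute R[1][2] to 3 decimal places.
0.483

End-effector z-axis (col 2 of R) = (-0.8365,0.4830,-0.2588)
R[1][2] = 0.4830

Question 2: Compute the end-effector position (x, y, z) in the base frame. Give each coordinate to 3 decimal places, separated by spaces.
after link 1: o_1 = (-2.0000, -3.4641, 1.0000)
after link 2: o_2 = (0.0000, -0.0000, 2.0000)
after link 3: o_3 = (-1.7321, 1.0000, 2.0000)
after link 4: o_4 = (-4.4641, 0.2679, -1.4641)
after link 5: o_5 = (-4.5158, -0.8569, -3.3960)

-4.516 -0.857 -3.396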